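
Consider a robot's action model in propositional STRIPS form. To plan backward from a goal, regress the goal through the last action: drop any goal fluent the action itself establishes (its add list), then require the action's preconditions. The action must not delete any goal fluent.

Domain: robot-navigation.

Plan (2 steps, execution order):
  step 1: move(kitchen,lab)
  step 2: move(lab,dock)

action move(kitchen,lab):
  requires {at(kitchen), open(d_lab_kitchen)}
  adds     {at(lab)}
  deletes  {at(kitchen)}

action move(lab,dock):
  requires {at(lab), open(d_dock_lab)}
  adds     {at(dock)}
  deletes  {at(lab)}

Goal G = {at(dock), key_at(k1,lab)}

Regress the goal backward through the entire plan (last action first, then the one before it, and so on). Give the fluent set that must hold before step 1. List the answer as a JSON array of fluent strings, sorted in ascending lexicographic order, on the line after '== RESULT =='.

Regress step by step:
  through step 2 (move(lab,dock)): drop {at(dock)}, keep {key_at(k1,lab)}, require {at(lab), open(d_dock_lab)}
    → {at(lab), key_at(k1,lab), open(d_dock_lab)}
  through step 1 (move(kitchen,lab)): drop {at(lab)}, keep {key_at(k1,lab), open(d_dock_lab)}, require {at(kitchen), open(d_lab_kitchen)}
    → {at(kitchen), key_at(k1,lab), open(d_dock_lab), open(d_lab_kitchen)}

== RESULT ==
["at(kitchen)", "key_at(k1,lab)", "open(d_dock_lab)", "open(d_lab_kitchen)"]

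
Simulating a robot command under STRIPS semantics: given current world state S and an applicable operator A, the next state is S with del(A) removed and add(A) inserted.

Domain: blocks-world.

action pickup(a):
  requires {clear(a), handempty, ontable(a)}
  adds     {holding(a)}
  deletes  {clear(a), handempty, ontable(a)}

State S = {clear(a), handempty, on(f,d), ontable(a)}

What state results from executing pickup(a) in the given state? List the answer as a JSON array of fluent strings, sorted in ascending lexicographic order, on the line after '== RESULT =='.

Compute (S \ del) ∪ add:
  pre ⊆ S: {clear(a), handempty, ontable(a)} ⊆ S  — applicable
  S \ del = {on(f,d)}
  ∪ add   = {holding(a), on(f,d)}

== RESULT ==
["holding(a)", "on(f,d)"]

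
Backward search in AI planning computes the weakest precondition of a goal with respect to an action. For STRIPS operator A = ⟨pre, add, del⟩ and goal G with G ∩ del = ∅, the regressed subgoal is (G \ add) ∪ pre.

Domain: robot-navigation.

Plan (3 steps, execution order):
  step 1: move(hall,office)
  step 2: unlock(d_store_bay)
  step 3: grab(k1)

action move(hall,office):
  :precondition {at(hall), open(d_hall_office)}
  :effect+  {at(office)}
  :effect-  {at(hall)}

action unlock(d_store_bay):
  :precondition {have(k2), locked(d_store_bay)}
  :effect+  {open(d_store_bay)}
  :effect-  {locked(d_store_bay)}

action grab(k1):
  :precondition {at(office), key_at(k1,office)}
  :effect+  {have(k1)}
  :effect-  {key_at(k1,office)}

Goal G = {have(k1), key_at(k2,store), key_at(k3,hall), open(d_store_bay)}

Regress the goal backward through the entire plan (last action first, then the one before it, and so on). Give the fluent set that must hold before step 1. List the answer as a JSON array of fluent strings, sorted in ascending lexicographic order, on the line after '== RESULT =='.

Work backward from the goal:
  through step 3 (grab(k1)): drop {have(k1)}, keep {key_at(k2,store), key_at(k3,hall), open(d_store_bay)}, require {at(office), key_at(k1,office)}
    → {at(office), key_at(k1,office), key_at(k2,store), key_at(k3,hall), open(d_store_bay)}
  through step 2 (unlock(d_store_bay)): drop {open(d_store_bay)}, keep {at(office), key_at(k1,office), key_at(k2,store), key_at(k3,hall)}, require {have(k2), locked(d_store_bay)}
    → {at(office), have(k2), key_at(k1,office), key_at(k2,store), key_at(k3,hall), locked(d_store_bay)}
  through step 1 (move(hall,office)): drop {at(office)}, keep {have(k2), key_at(k1,office), key_at(k2,store), key_at(k3,hall), locked(d_store_bay)}, require {at(hall), open(d_hall_office)}
    → {at(hall), have(k2), key_at(k1,office), key_at(k2,store), key_at(k3,hall), locked(d_store_bay), open(d_hall_office)}

== RESULT ==
["at(hall)", "have(k2)", "key_at(k1,office)", "key_at(k2,store)", "key_at(k3,hall)", "locked(d_store_bay)", "open(d_hall_office)"]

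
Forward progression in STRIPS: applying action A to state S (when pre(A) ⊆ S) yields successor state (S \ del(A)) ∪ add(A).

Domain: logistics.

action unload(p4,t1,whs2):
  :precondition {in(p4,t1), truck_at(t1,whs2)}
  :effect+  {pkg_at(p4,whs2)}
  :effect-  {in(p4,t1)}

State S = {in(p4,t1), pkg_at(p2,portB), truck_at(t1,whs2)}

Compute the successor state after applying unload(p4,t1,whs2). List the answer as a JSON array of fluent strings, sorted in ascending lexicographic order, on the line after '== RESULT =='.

Progress:
  pre ⊆ S: {in(p4,t1), truck_at(t1,whs2)} ⊆ S  — applicable
  S \ del = {pkg_at(p2,portB), truck_at(t1,whs2)}
  ∪ add   = {pkg_at(p2,portB), pkg_at(p4,whs2), truck_at(t1,whs2)}

== RESULT ==
["pkg_at(p2,portB)", "pkg_at(p4,whs2)", "truck_at(t1,whs2)"]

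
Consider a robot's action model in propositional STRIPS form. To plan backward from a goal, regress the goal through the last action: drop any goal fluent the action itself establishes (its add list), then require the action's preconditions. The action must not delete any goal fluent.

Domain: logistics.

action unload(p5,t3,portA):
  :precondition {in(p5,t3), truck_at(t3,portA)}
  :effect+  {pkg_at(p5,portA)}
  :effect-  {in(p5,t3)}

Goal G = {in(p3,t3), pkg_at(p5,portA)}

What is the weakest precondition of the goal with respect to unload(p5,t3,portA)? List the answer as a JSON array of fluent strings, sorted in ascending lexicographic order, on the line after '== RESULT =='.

Regress:
  G ∩ del = {}  (empty — regression defined)
  G \ add = {in(p3,t3), pkg_at(p5,portA)} \ {pkg_at(p5,portA)} = {in(p3,t3)}
  ∪ pre   = {in(p3,t3)} ∪ {in(p5,t3), truck_at(t3,portA)}
          = {in(p3,t3), in(p5,t3), truck_at(t3,portA)}

== RESULT ==
["in(p3,t3)", "in(p5,t3)", "truck_at(t3,portA)"]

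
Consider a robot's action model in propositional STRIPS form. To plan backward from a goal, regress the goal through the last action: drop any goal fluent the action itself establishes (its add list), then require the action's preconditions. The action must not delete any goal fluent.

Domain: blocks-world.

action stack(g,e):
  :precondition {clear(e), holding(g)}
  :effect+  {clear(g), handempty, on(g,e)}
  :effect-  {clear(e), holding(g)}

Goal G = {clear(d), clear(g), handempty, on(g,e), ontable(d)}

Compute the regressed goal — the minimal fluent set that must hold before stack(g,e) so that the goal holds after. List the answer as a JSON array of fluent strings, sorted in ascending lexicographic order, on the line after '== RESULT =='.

Compute (G \ add) ∪ pre:
  G ∩ del = {}  (empty — regression defined)
  G \ add = {clear(d), clear(g), handempty, on(g,e), ontable(d)} \ {clear(g), handempty, on(g,e)} = {clear(d), ontable(d)}
  ∪ pre   = {clear(d), ontable(d)} ∪ {clear(e), holding(g)}
          = {clear(d), clear(e), holding(g), ontable(d)}

== RESULT ==
["clear(d)", "clear(e)", "holding(g)", "ontable(d)"]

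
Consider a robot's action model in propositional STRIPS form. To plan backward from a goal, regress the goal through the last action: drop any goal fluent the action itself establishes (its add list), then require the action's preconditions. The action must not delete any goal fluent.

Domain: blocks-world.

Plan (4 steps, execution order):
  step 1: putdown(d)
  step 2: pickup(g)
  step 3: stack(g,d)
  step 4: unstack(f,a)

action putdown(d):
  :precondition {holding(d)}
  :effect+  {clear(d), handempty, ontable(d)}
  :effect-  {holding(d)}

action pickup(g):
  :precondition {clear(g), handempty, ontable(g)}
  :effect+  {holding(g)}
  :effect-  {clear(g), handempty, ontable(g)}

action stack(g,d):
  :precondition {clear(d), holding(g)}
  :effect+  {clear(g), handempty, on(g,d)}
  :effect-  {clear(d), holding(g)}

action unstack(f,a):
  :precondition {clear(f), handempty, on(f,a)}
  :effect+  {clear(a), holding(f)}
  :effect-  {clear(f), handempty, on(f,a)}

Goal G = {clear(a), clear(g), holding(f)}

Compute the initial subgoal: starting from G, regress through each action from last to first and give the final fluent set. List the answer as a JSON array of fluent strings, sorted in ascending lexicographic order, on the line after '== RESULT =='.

Regress step by step:
  through step 4 (unstack(f,a)): drop {clear(a), holding(f)}, keep {clear(g)}, require {clear(f), handempty, on(f,a)}
    → {clear(f), clear(g), handempty, on(f,a)}
  through step 3 (stack(g,d)): drop {clear(g), handempty}, keep {clear(f), on(f,a)}, require {clear(d), holding(g)}
    → {clear(d), clear(f), holding(g), on(f,a)}
  through step 2 (pickup(g)): drop {holding(g)}, keep {clear(d), clear(f), on(f,a)}, require {clear(g), handempty, ontable(g)}
    → {clear(d), clear(f), clear(g), handempty, on(f,a), ontable(g)}
  through step 1 (putdown(d)): drop {clear(d), handempty}, keep {clear(f), clear(g), on(f,a), ontable(g)}, require {holding(d)}
    → {clear(f), clear(g), holding(d), on(f,a), ontable(g)}

== RESULT ==
["clear(f)", "clear(g)", "holding(d)", "on(f,a)", "ontable(g)"]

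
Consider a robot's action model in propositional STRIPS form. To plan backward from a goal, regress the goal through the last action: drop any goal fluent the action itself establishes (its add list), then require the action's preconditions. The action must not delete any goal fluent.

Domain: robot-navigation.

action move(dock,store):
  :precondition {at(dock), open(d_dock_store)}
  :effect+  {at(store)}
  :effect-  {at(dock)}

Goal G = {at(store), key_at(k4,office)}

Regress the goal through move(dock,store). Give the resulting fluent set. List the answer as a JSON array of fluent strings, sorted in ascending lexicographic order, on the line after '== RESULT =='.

Compute (G \ add) ∪ pre:
  G ∩ del = {}  (empty — regression defined)
  G \ add = {at(store), key_at(k4,office)} \ {at(store)} = {key_at(k4,office)}
  ∪ pre   = {key_at(k4,office)} ∪ {at(dock), open(d_dock_store)}
          = {at(dock), key_at(k4,office), open(d_dock_store)}

== RESULT ==
["at(dock)", "key_at(k4,office)", "open(d_dock_store)"]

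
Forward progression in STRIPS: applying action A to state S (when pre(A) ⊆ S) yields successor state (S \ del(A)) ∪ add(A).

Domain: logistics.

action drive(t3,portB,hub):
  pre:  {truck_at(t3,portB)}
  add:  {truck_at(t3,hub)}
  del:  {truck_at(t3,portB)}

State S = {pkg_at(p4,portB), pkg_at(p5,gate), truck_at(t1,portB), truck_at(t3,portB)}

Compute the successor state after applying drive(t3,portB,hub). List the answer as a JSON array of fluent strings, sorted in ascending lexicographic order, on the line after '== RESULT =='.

Compute (S \ del) ∪ add:
  pre ⊆ S: {truck_at(t3,portB)} ⊆ S  — applicable
  S \ del = {pkg_at(p4,portB), pkg_at(p5,gate), truck_at(t1,portB)}
  ∪ add   = {pkg_at(p4,portB), pkg_at(p5,gate), truck_at(t1,portB), truck_at(t3,hub)}

== RESULT ==
["pkg_at(p4,portB)", "pkg_at(p5,gate)", "truck_at(t1,portB)", "truck_at(t3,hub)"]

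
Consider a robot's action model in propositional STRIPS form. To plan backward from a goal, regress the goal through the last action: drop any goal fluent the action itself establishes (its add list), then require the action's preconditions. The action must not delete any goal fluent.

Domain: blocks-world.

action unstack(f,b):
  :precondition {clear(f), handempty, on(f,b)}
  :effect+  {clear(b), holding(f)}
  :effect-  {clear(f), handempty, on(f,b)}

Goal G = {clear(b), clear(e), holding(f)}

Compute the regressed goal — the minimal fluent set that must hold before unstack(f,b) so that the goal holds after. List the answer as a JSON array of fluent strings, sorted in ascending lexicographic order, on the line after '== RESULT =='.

Compute (G \ add) ∪ pre:
  G ∩ del = {}  (empty — regression defined)
  G \ add = {clear(b), clear(e), holding(f)} \ {clear(b), holding(f)} = {clear(e)}
  ∪ pre   = {clear(e)} ∪ {clear(f), handempty, on(f,b)}
          = {clear(e), clear(f), handempty, on(f,b)}

== RESULT ==
["clear(e)", "clear(f)", "handempty", "on(f,b)"]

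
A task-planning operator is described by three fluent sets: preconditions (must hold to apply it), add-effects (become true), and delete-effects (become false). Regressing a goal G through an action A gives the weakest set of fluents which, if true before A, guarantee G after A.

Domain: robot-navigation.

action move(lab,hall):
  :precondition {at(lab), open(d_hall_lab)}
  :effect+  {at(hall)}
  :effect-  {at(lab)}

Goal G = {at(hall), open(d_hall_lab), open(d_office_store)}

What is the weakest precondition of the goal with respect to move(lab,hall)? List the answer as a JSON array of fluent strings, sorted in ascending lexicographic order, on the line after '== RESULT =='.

Compute (G \ add) ∪ pre:
  G ∩ del = {}  (empty — regression defined)
  G \ add = {at(hall), open(d_hall_lab), open(d_office_store)} \ {at(hall)} = {open(d_hall_lab), open(d_office_store)}
  ∪ pre   = {open(d_hall_lab), open(d_office_store)} ∪ {at(lab), open(d_hall_lab)}
          = {at(lab), open(d_hall_lab), open(d_office_store)}

== RESULT ==
["at(lab)", "open(d_hall_lab)", "open(d_office_store)"]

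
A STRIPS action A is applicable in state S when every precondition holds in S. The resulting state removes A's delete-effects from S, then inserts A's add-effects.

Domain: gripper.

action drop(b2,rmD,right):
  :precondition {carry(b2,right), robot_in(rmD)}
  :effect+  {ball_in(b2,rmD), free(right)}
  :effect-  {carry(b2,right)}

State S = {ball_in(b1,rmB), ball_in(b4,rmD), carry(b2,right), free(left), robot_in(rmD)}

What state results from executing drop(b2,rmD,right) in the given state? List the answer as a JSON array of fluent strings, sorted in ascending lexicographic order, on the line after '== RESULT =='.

Progress:
  pre ⊆ S: {carry(b2,right), robot_in(rmD)} ⊆ S  — applicable
  S \ del = {ball_in(b1,rmB), ball_in(b4,rmD), free(left), robot_in(rmD)}
  ∪ add   = {ball_in(b1,rmB), ball_in(b2,rmD), ball_in(b4,rmD), free(left), free(right), robot_in(rmD)}

== RESULT ==
["ball_in(b1,rmB)", "ball_in(b2,rmD)", "ball_in(b4,rmD)", "free(left)", "free(right)", "robot_in(rmD)"]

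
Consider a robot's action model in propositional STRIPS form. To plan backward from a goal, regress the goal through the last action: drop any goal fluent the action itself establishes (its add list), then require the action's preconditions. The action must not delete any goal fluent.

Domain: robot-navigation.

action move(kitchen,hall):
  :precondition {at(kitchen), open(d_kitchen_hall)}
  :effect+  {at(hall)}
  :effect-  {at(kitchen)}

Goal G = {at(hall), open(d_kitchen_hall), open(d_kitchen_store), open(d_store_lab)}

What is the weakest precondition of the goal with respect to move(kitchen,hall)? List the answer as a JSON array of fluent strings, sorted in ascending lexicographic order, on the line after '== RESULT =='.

Compute (G \ add) ∪ pre:
  G ∩ del = {}  (empty — regression defined)
  G \ add = {at(hall), open(d_kitchen_hall), open(d_kitchen_store), open(d_store_lab)} \ {at(hall)} = {open(d_kitchen_hall), open(d_kitchen_store), open(d_store_lab)}
  ∪ pre   = {open(d_kitchen_hall), open(d_kitchen_store), open(d_store_lab)} ∪ {at(kitchen), open(d_kitchen_hall)}
          = {at(kitchen), open(d_kitchen_hall), open(d_kitchen_store), open(d_store_lab)}

== RESULT ==
["at(kitchen)", "open(d_kitchen_hall)", "open(d_kitchen_store)", "open(d_store_lab)"]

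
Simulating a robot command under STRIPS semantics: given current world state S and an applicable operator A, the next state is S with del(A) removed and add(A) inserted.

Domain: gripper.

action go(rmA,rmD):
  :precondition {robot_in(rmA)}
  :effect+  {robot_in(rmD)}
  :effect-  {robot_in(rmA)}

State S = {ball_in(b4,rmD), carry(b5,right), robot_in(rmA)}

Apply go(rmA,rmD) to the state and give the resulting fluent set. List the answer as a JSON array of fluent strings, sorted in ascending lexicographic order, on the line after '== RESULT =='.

Progress:
  pre ⊆ S: {robot_in(rmA)} ⊆ S  — applicable
  S \ del = {ball_in(b4,rmD), carry(b5,right)}
  ∪ add   = {ball_in(b4,rmD), carry(b5,right), robot_in(rmD)}

== RESULT ==
["ball_in(b4,rmD)", "carry(b5,right)", "robot_in(rmD)"]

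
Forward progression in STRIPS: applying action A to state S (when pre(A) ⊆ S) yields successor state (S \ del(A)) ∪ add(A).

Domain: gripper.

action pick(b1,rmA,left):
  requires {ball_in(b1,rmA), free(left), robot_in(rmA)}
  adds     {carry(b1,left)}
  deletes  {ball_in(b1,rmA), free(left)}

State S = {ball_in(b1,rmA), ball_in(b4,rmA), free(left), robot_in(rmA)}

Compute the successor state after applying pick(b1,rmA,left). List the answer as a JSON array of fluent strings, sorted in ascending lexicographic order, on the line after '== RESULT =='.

Compute (S \ del) ∪ add:
  pre ⊆ S: {ball_in(b1,rmA), free(left), robot_in(rmA)} ⊆ S  — applicable
  S \ del = {ball_in(b4,rmA), robot_in(rmA)}
  ∪ add   = {ball_in(b4,rmA), carry(b1,left), robot_in(rmA)}

== RESULT ==
["ball_in(b4,rmA)", "carry(b1,left)", "robot_in(rmA)"]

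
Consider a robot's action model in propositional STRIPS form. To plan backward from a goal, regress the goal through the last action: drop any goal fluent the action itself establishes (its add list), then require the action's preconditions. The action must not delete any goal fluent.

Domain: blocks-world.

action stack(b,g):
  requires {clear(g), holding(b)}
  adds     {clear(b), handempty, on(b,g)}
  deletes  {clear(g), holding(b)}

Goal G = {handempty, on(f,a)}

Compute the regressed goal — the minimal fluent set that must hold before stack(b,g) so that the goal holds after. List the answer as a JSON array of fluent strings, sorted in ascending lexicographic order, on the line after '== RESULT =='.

Regress:
  G ∩ del = {}  (empty — regression defined)
  G \ add = {handempty, on(f,a)} \ {clear(b), handempty, on(b,g)} = {on(f,a)}
  ∪ pre   = {on(f,a)} ∪ {clear(g), holding(b)}
          = {clear(g), holding(b), on(f,a)}

== RESULT ==
["clear(g)", "holding(b)", "on(f,a)"]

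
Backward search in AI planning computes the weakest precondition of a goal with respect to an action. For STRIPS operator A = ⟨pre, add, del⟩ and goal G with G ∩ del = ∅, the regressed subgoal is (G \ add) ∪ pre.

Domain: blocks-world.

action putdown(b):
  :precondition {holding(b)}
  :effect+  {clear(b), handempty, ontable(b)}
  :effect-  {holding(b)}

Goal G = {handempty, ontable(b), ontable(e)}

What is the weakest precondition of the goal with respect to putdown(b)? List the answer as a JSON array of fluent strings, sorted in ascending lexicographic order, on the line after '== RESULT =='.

Regress:
  G ∩ del = {}  (empty — regression defined)
  G \ add = {handempty, ontable(b), ontable(e)} \ {clear(b), handempty, ontable(b)} = {ontable(e)}
  ∪ pre   = {ontable(e)} ∪ {holding(b)}
          = {holding(b), ontable(e)}

== RESULT ==
["holding(b)", "ontable(e)"]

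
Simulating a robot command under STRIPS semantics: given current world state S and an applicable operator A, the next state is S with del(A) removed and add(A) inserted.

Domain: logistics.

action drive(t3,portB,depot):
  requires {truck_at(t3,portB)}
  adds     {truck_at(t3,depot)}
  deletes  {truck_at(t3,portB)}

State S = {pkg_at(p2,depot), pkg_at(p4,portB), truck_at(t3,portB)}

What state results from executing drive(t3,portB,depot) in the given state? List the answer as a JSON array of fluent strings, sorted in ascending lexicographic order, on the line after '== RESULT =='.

Progress:
  pre ⊆ S: {truck_at(t3,portB)} ⊆ S  — applicable
  S \ del = {pkg_at(p2,depot), pkg_at(p4,portB)}
  ∪ add   = {pkg_at(p2,depot), pkg_at(p4,portB), truck_at(t3,depot)}

== RESULT ==
["pkg_at(p2,depot)", "pkg_at(p4,portB)", "truck_at(t3,depot)"]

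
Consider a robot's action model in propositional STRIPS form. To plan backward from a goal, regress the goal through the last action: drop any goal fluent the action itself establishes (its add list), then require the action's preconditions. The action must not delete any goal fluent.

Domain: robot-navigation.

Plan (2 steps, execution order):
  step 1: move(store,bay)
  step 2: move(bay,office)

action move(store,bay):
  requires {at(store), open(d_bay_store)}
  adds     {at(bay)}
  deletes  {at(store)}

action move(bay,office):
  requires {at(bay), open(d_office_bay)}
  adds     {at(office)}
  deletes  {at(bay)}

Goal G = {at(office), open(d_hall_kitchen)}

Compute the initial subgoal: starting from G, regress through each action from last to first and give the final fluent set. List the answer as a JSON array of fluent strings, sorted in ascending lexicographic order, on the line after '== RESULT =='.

Regress step by step:
  through step 2 (move(bay,office)): drop {at(office)}, keep {open(d_hall_kitchen)}, require {at(bay), open(d_office_bay)}
    → {at(bay), open(d_hall_kitchen), open(d_office_bay)}
  through step 1 (move(store,bay)): drop {at(bay)}, keep {open(d_hall_kitchen), open(d_office_bay)}, require {at(store), open(d_bay_store)}
    → {at(store), open(d_bay_store), open(d_hall_kitchen), open(d_office_bay)}

== RESULT ==
["at(store)", "open(d_bay_store)", "open(d_hall_kitchen)", "open(d_office_bay)"]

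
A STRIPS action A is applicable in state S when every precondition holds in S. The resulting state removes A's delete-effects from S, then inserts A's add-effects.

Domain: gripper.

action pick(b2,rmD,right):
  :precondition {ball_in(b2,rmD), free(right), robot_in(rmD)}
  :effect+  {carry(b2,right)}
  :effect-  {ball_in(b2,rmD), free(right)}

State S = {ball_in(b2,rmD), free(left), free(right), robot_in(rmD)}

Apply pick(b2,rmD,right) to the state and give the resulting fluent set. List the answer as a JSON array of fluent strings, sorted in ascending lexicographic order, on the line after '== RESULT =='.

Progress:
  pre ⊆ S: {ball_in(b2,rmD), free(right), robot_in(rmD)} ⊆ S  — applicable
  S \ del = {free(left), robot_in(rmD)}
  ∪ add   = {carry(b2,right), free(left), robot_in(rmD)}

== RESULT ==
["carry(b2,right)", "free(left)", "robot_in(rmD)"]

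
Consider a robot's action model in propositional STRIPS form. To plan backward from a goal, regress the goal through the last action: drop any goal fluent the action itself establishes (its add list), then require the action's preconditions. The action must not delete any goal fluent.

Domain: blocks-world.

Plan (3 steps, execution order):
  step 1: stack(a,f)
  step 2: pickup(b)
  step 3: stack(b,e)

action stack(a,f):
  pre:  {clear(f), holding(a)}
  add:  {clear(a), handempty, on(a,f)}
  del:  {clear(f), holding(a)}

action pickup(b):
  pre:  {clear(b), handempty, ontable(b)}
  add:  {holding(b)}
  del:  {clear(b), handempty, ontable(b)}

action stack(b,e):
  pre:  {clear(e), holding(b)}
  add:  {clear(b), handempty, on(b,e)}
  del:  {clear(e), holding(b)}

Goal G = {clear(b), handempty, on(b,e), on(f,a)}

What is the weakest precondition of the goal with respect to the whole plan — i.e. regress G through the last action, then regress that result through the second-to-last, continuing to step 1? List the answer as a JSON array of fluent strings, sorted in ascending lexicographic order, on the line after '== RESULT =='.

Work backward from the goal:
  through step 3 (stack(b,e)): drop {clear(b), handempty, on(b,e)}, keep {on(f,a)}, require {clear(e), holding(b)}
    → {clear(e), holding(b), on(f,a)}
  through step 2 (pickup(b)): drop {holding(b)}, keep {clear(e), on(f,a)}, require {clear(b), handempty, ontable(b)}
    → {clear(b), clear(e), handempty, on(f,a), ontable(b)}
  through step 1 (stack(a,f)): drop {handempty}, keep {clear(b), clear(e), on(f,a), ontable(b)}, require {clear(f), holding(a)}
    → {clear(b), clear(e), clear(f), holding(a), on(f,a), ontable(b)}

== RESULT ==
["clear(b)", "clear(e)", "clear(f)", "holding(a)", "on(f,a)", "ontable(b)"]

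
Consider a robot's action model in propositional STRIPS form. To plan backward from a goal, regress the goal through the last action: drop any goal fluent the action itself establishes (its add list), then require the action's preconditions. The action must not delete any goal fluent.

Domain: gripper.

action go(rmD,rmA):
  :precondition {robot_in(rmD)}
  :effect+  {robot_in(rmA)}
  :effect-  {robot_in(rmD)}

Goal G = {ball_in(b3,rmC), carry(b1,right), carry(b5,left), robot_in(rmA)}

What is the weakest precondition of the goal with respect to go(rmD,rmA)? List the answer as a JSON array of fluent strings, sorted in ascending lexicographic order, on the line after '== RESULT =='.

Compute (G \ add) ∪ pre:
  G ∩ del = {}  (empty — regression defined)
  G \ add = {ball_in(b3,rmC), carry(b1,right), carry(b5,left), robot_in(rmA)} \ {robot_in(rmA)} = {ball_in(b3,rmC), carry(b1,right), carry(b5,left)}
  ∪ pre   = {ball_in(b3,rmC), carry(b1,right), carry(b5,left)} ∪ {robot_in(rmD)}
          = {ball_in(b3,rmC), carry(b1,right), carry(b5,left), robot_in(rmD)}

== RESULT ==
["ball_in(b3,rmC)", "carry(b1,right)", "carry(b5,left)", "robot_in(rmD)"]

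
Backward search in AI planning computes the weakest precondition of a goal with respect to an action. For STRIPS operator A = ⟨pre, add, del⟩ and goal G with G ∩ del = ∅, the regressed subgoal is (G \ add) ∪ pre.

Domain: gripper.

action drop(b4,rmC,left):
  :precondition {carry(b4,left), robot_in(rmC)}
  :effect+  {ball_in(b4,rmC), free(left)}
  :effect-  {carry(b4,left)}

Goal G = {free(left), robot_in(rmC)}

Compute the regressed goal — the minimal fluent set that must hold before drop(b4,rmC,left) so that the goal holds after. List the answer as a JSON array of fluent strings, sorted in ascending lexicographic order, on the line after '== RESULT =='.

Compute (G \ add) ∪ pre:
  G ∩ del = {}  (empty — regression defined)
  G \ add = {free(left), robot_in(rmC)} \ {ball_in(b4,rmC), free(left)} = {robot_in(rmC)}
  ∪ pre   = {robot_in(rmC)} ∪ {carry(b4,left), robot_in(rmC)}
          = {carry(b4,left), robot_in(rmC)}

== RESULT ==
["carry(b4,left)", "robot_in(rmC)"]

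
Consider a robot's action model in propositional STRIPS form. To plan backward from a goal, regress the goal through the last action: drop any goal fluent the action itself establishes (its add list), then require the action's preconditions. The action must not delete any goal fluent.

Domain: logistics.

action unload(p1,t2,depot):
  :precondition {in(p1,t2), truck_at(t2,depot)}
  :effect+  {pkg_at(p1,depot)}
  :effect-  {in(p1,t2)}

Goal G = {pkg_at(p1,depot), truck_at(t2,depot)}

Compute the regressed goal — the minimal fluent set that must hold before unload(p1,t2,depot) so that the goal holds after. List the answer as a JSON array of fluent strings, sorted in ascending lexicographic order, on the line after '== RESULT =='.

Regress:
  G ∩ del = {}  (empty — regression defined)
  G \ add = {pkg_at(p1,depot), truck_at(t2,depot)} \ {pkg_at(p1,depot)} = {truck_at(t2,depot)}
  ∪ pre   = {truck_at(t2,depot)} ∪ {in(p1,t2), truck_at(t2,depot)}
          = {in(p1,t2), truck_at(t2,depot)}

== RESULT ==
["in(p1,t2)", "truck_at(t2,depot)"]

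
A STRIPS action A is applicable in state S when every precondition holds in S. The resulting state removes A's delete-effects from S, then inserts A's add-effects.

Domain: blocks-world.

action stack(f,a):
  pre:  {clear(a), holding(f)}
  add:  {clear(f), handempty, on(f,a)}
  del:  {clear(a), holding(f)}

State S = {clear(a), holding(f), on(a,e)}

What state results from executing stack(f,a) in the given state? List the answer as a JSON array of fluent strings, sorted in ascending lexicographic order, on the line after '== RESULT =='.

Compute (S \ del) ∪ add:
  pre ⊆ S: {clear(a), holding(f)} ⊆ S  — applicable
  S \ del = {on(a,e)}
  ∪ add   = {clear(f), handempty, on(a,e), on(f,a)}

== RESULT ==
["clear(f)", "handempty", "on(a,e)", "on(f,a)"]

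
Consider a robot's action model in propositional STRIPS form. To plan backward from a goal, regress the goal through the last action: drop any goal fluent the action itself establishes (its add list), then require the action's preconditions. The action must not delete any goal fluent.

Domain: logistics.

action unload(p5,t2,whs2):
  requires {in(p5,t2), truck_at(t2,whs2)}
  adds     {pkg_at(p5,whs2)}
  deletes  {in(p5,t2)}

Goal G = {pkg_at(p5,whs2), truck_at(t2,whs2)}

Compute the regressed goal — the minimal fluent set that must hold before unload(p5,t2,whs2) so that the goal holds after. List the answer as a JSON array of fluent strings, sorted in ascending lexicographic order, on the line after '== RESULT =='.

Compute (G \ add) ∪ pre:
  G ∩ del = {}  (empty — regression defined)
  G \ add = {pkg_at(p5,whs2), truck_at(t2,whs2)} \ {pkg_at(p5,whs2)} = {truck_at(t2,whs2)}
  ∪ pre   = {truck_at(t2,whs2)} ∪ {in(p5,t2), truck_at(t2,whs2)}
          = {in(p5,t2), truck_at(t2,whs2)}

== RESULT ==
["in(p5,t2)", "truck_at(t2,whs2)"]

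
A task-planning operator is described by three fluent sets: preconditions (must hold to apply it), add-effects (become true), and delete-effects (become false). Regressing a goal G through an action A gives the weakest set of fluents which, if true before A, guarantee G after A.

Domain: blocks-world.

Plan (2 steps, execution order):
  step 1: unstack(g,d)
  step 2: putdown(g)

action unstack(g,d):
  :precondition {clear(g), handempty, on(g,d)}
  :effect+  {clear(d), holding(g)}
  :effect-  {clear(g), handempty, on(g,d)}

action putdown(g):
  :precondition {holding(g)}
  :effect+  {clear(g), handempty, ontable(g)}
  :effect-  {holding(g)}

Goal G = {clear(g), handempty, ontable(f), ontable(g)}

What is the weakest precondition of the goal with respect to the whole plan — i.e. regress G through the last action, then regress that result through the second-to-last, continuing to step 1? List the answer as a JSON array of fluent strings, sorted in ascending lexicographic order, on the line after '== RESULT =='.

Work backward from the goal:
  through step 2 (putdown(g)): drop {clear(g), handempty, ontable(g)}, keep {ontable(f)}, require {holding(g)}
    → {holding(g), ontable(f)}
  through step 1 (unstack(g,d)): drop {holding(g)}, keep {ontable(f)}, require {clear(g), handempty, on(g,d)}
    → {clear(g), handempty, on(g,d), ontable(f)}

== RESULT ==
["clear(g)", "handempty", "on(g,d)", "ontable(f)"]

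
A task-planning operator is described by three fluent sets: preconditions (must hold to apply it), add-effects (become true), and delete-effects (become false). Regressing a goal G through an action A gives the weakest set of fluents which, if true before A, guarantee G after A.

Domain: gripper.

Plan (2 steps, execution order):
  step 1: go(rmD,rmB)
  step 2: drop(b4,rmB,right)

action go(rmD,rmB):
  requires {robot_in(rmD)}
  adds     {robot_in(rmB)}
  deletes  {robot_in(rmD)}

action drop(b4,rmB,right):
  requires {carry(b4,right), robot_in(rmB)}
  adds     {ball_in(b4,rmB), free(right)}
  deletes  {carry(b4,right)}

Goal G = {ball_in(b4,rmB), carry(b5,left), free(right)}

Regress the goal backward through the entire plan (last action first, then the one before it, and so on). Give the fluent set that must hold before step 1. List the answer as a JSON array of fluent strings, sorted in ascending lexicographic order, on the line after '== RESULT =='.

Regress step by step:
  through step 2 (drop(b4,rmB,right)): drop {ball_in(b4,rmB), free(right)}, keep {carry(b5,left)}, require {carry(b4,right), robot_in(rmB)}
    → {carry(b4,right), carry(b5,left), robot_in(rmB)}
  through step 1 (go(rmD,rmB)): drop {robot_in(rmB)}, keep {carry(b4,right), carry(b5,left)}, require {robot_in(rmD)}
    → {carry(b4,right), carry(b5,left), robot_in(rmD)}

== RESULT ==
["carry(b4,right)", "carry(b5,left)", "robot_in(rmD)"]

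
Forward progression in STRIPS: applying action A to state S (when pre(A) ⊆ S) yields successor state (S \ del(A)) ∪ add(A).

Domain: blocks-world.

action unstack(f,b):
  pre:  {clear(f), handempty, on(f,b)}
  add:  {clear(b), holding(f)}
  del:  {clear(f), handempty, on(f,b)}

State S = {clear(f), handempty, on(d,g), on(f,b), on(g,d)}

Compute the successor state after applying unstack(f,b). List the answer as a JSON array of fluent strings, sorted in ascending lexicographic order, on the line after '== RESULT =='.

Progress:
  pre ⊆ S: {clear(f), handempty, on(f,b)} ⊆ S  — applicable
  S \ del = {on(d,g), on(g,d)}
  ∪ add   = {clear(b), holding(f), on(d,g), on(g,d)}

== RESULT ==
["clear(b)", "holding(f)", "on(d,g)", "on(g,d)"]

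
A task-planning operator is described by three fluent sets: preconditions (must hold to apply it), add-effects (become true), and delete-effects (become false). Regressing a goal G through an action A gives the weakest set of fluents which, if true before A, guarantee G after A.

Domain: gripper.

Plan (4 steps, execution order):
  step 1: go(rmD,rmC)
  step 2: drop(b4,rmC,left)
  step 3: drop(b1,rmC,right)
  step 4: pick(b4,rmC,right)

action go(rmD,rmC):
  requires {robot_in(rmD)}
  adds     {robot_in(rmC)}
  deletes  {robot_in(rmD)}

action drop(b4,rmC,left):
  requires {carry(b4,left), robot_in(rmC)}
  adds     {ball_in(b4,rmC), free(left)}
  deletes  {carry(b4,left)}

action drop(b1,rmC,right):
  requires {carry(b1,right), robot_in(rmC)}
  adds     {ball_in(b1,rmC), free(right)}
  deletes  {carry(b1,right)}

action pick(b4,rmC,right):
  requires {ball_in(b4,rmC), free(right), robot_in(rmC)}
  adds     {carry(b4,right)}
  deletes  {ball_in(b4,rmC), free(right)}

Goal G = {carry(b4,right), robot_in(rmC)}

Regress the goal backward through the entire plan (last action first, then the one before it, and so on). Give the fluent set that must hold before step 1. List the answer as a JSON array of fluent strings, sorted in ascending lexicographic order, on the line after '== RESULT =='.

Regress step by step:
  through step 4 (pick(b4,rmC,right)): drop {carry(b4,right)}, keep {robot_in(rmC)}, require {ball_in(b4,rmC), free(right), robot_in(rmC)}
    → {ball_in(b4,rmC), free(right), robot_in(rmC)}
  through step 3 (drop(b1,rmC,right)): drop {free(right)}, keep {ball_in(b4,rmC), robot_in(rmC)}, require {carry(b1,right), robot_in(rmC)}
    → {ball_in(b4,rmC), carry(b1,right), robot_in(rmC)}
  through step 2 (drop(b4,rmC,left)): drop {ball_in(b4,rmC)}, keep {carry(b1,right), robot_in(rmC)}, require {carry(b4,left), robot_in(rmC)}
    → {carry(b1,right), carry(b4,left), robot_in(rmC)}
  through step 1 (go(rmD,rmC)): drop {robot_in(rmC)}, keep {carry(b1,right), carry(b4,left)}, require {robot_in(rmD)}
    → {carry(b1,right), carry(b4,left), robot_in(rmD)}

== RESULT ==
["carry(b1,right)", "carry(b4,left)", "robot_in(rmD)"]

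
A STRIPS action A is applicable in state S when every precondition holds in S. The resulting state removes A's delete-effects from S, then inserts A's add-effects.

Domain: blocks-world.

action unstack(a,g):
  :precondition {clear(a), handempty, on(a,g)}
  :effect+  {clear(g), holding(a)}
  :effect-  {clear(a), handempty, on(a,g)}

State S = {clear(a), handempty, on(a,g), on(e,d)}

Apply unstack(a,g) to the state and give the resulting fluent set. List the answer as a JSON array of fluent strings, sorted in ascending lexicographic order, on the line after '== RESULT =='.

Progress:
  pre ⊆ S: {clear(a), handempty, on(a,g)} ⊆ S  — applicable
  S \ del = {on(e,d)}
  ∪ add   = {clear(g), holding(a), on(e,d)}

== RESULT ==
["clear(g)", "holding(a)", "on(e,d)"]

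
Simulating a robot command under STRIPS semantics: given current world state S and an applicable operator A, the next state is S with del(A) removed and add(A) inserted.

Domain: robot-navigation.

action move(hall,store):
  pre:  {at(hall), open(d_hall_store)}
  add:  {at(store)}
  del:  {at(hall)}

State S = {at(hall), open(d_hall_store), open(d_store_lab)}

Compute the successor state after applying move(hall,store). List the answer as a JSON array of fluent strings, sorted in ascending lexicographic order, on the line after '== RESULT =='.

Compute (S \ del) ∪ add:
  pre ⊆ S: {at(hall), open(d_hall_store)} ⊆ S  — applicable
  S \ del = {open(d_hall_store), open(d_store_lab)}
  ∪ add   = {at(store), open(d_hall_store), open(d_store_lab)}

== RESULT ==
["at(store)", "open(d_hall_store)", "open(d_store_lab)"]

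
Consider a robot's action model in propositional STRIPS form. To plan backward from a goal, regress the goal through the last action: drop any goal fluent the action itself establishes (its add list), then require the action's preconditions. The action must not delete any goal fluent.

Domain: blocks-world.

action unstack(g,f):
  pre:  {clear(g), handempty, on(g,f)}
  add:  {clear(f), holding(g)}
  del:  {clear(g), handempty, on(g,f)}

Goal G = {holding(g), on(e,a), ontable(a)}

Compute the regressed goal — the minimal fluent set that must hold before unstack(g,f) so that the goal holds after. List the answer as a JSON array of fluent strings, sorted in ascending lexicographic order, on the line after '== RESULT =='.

Compute (G \ add) ∪ pre:
  G ∩ del = {}  (empty — regression defined)
  G \ add = {holding(g), on(e,a), ontable(a)} \ {clear(f), holding(g)} = {on(e,a), ontable(a)}
  ∪ pre   = {on(e,a), ontable(a)} ∪ {clear(g), handempty, on(g,f)}
          = {clear(g), handempty, on(e,a), on(g,f), ontable(a)}

== RESULT ==
["clear(g)", "handempty", "on(e,a)", "on(g,f)", "ontable(a)"]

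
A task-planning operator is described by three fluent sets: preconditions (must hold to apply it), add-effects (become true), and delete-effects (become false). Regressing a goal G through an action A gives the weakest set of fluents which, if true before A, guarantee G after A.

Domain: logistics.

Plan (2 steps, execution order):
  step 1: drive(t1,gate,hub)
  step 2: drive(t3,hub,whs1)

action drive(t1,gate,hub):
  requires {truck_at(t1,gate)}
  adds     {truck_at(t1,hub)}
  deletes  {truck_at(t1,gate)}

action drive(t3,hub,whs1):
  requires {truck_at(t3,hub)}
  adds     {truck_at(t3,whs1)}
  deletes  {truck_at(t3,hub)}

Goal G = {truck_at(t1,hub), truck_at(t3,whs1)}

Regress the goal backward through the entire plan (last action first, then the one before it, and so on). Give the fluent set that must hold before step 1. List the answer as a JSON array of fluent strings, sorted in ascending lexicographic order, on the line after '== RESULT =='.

Regress step by step:
  through step 2 (drive(t3,hub,whs1)): drop {truck_at(t3,whs1)}, keep {truck_at(t1,hub)}, require {truck_at(t3,hub)}
    → {truck_at(t1,hub), truck_at(t3,hub)}
  through step 1 (drive(t1,gate,hub)): drop {truck_at(t1,hub)}, keep {truck_at(t3,hub)}, require {truck_at(t1,gate)}
    → {truck_at(t1,gate), truck_at(t3,hub)}

== RESULT ==
["truck_at(t1,gate)", "truck_at(t3,hub)"]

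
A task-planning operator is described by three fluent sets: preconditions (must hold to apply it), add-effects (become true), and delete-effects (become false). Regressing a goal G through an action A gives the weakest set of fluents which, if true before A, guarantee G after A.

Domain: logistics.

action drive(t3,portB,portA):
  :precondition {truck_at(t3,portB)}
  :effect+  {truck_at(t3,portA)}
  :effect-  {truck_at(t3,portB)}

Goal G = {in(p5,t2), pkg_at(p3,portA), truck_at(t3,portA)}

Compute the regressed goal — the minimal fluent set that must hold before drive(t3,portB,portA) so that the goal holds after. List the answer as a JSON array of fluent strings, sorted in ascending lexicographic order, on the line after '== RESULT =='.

Compute (G \ add) ∪ pre:
  G ∩ del = {}  (empty — regression defined)
  G \ add = {in(p5,t2), pkg_at(p3,portA), truck_at(t3,portA)} \ {truck_at(t3,portA)} = {in(p5,t2), pkg_at(p3,portA)}
  ∪ pre   = {in(p5,t2), pkg_at(p3,portA)} ∪ {truck_at(t3,portB)}
          = {in(p5,t2), pkg_at(p3,portA), truck_at(t3,portB)}

== RESULT ==
["in(p5,t2)", "pkg_at(p3,portA)", "truck_at(t3,portB)"]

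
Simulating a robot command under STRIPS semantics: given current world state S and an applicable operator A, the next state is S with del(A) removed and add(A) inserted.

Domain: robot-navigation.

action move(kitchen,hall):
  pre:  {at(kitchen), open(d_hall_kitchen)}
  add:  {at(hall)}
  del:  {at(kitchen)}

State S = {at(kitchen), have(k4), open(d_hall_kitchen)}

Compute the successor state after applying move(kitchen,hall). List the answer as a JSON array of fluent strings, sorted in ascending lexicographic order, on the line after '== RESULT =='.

Progress:
  pre ⊆ S: {at(kitchen), open(d_hall_kitchen)} ⊆ S  — applicable
  S \ del = {have(k4), open(d_hall_kitchen)}
  ∪ add   = {at(hall), have(k4), open(d_hall_kitchen)}

== RESULT ==
["at(hall)", "have(k4)", "open(d_hall_kitchen)"]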